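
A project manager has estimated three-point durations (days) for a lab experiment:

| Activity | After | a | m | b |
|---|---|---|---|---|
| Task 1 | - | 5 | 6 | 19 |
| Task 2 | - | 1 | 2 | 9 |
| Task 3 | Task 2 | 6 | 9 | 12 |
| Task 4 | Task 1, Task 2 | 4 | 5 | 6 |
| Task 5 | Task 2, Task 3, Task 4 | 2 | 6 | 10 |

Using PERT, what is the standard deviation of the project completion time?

2.71 days

te_Task 1 = (5 + 4·6 + 19)/6 = 48/6 = 8; σ²_Task 1 = ((19−5)/6)² = 5.444
te_Task 2 = (1 + 4·2 + 9)/6 = 18/6 = 3; σ²_Task 2 = ((9−1)/6)² = 1.778
te_Task 3 = (6 + 4·9 + 12)/6 = 54/6 = 9; σ²_Task 3 = ((12−6)/6)² = 1.000
te_Task 4 = (4 + 4·5 + 6)/6 = 30/6 = 5; σ²_Task 4 = ((6−4)/6)² = 0.111
te_Task 5 = (2 + 4·6 + 10)/6 = 36/6 = 6; σ²_Task 5 = ((10−2)/6)² = 1.778

Forward pass:
ES_Task 1 = 0; EF_Task 1 = 8
ES_Task 2 = 0; EF_Task 2 = 3
ES_Task 3 = 3; EF_Task 3 = 3+9 = 12
ES_Task 4 = max(EF_Task 1=8, EF_Task 2=3) = 8; EF_Task 4 = 8+5 = 13
ES_Task 5 = max(EF_Task 2=3, EF_Task 3=12, EF_Task 4=13) = 13; EF_Task 5 = 13+6 = 19
Expected project duration μ = 19 days. Critical path: Task 1 → Task 4 → Task 5.

Variance along critical path = 5.444 + 0.111 + 1.778 = 7.333
σ = √7.333 = 2.708 days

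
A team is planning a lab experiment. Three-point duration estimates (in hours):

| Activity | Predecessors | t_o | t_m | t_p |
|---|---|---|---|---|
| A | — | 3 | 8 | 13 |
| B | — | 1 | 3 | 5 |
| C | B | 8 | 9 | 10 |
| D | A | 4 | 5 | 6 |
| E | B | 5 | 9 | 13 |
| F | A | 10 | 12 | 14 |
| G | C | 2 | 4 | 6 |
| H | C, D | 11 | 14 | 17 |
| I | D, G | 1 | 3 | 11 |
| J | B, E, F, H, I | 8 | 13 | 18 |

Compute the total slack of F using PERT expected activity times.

7 hours

te_A = (3 + 4·8 + 13)/6 = 48/6 = 8
te_B = (1 + 4·3 + 5)/6 = 18/6 = 3
te_C = (8 + 4·9 + 10)/6 = 54/6 = 9
te_D = (4 + 4·5 + 6)/6 = 30/6 = 5
te_E = (5 + 4·9 + 13)/6 = 54/6 = 9
te_F = (10 + 4·12 + 14)/6 = 72/6 = 12
te_G = (2 + 4·4 + 6)/6 = 24/6 = 4
te_H = (11 + 4·14 + 17)/6 = 84/6 = 14
te_I = (1 + 4·3 + 11)/6 = 24/6 = 4
te_J = (8 + 4·13 + 18)/6 = 78/6 = 13

Forward pass:
ES_A = 0; EF_A = 8
ES_B = 0; EF_B = 3
ES_C = 3; EF_C = 3+9 = 12
ES_D = 8; EF_D = 8+5 = 13
ES_E = 3; EF_E = 3+9 = 12
ES_F = 8; EF_F = 8+12 = 20
ES_G = 12; EF_G = 12+4 = 16
ES_H = max(EF_C=12, EF_D=13) = 13; EF_H = 13+14 = 27
ES_I = max(EF_D=13, EF_G=16) = 16; EF_I = 16+4 = 20
ES_J = max(EF_B=3, EF_E=12, EF_F=20, EF_H=27, EF_I=20) = 27; EF_J = 27+13 = 40
Expected project duration μ = 40 hours. Critical path: A → D → H → J.

Backward pass:
LF_J = 40; LS_J = 40−13 = 27
LF_I = LS_J = 27; LS_I = 27−4 = 23
LF_H = LS_J = 27; LS_H = 27−14 = 13
LF_G = LS_I = 23; LS_G = 23−4 = 19
LF_F = LS_J = 27; LS_F = 27−12 = 15
LF_E = LS_J = 27; LS_E = 27−9 = 18
LF_D = min(LS_H=13, LS_I=23) = 13; LS_D = 13−5 = 8
LF_C = min(LS_G=19, LS_H=13) = 13; LS_C = 13−9 = 4
LF_B = min(LS_C=4, LS_E=18, LS_J=27) = 4; LS_B = 4−3 = 1
LF_A = min(LS_D=8, LS_F=15) = 8; LS_A = 8−8 = 0
Slack_F = LS_F − ES_F = 15 − 8 = 7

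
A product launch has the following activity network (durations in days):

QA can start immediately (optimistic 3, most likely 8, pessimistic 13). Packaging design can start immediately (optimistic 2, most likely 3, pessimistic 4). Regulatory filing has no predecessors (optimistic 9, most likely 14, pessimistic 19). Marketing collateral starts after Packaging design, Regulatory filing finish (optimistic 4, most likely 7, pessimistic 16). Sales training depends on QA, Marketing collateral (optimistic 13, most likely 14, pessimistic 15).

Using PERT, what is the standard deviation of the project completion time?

2.62 days

te_QA = (3 + 4·8 + 13)/6 = 48/6 = 8; σ²_QA = ((13−3)/6)² = 2.778
te_Packaging design = (2 + 4·3 + 4)/6 = 18/6 = 3; σ²_Packaging design = ((4−2)/6)² = 0.111
te_Regulatory filing = (9 + 4·14 + 19)/6 = 84/6 = 14; σ²_Regulatory filing = ((19−9)/6)² = 2.778
te_Marketing collateral = (4 + 4·7 + 16)/6 = 48/6 = 8; σ²_Marketing collateral = ((16−4)/6)² = 4.000
te_Sales training = (13 + 4·14 + 15)/6 = 84/6 = 14; σ²_Sales training = ((15−13)/6)² = 0.111

Forward pass:
ES_QA = 0; EF_QA = 8
ES_Packaging design = 0; EF_Packaging design = 3
ES_Regulatory filing = 0; EF_Regulatory filing = 14
ES_Marketing collateral = max(EF_Packaging design=3, EF_Regulatory filing=14) = 14; EF_Marketing collateral = 14+8 = 22
ES_Sales training = max(EF_QA=8, EF_Marketing collateral=22) = 22; EF_Sales training = 22+14 = 36
Expected project duration μ = 36 days. Critical path: Regulatory filing → Marketing collateral → Sales training.

Variance along critical path = 2.778 + 4.000 + 0.111 = 6.889
σ = √6.889 = 2.625 days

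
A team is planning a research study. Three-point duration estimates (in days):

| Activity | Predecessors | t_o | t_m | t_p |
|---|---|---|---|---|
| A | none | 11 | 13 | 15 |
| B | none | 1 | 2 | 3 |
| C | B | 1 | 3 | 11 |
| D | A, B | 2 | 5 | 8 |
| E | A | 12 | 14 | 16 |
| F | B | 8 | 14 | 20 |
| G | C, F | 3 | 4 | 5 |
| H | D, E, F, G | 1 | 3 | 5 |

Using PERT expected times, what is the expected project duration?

30 days

te_A = (11 + 4·13 + 15)/6 = 78/6 = 13
te_B = (1 + 4·2 + 3)/6 = 12/6 = 2
te_C = (1 + 4·3 + 11)/6 = 24/6 = 4
te_D = (2 + 4·5 + 8)/6 = 30/6 = 5
te_E = (12 + 4·14 + 16)/6 = 84/6 = 14
te_F = (8 + 4·14 + 20)/6 = 84/6 = 14
te_G = (3 + 4·4 + 5)/6 = 24/6 = 4
te_H = (1 + 4·3 + 5)/6 = 18/6 = 3

Forward pass:
ES_A = 0; EF_A = 13
ES_B = 0; EF_B = 2
ES_C = 2; EF_C = 2+4 = 6
ES_D = max(EF_A=13, EF_B=2) = 13; EF_D = 13+5 = 18
ES_E = 13; EF_E = 13+14 = 27
ES_F = 2; EF_F = 2+14 = 16
ES_G = max(EF_C=6, EF_F=16) = 16; EF_G = 16+4 = 20
ES_H = max(EF_D=18, EF_E=27, EF_F=16, EF_G=20) = 27; EF_H = 27+3 = 30
Expected project duration μ = 30 days. Critical path: A → E → H.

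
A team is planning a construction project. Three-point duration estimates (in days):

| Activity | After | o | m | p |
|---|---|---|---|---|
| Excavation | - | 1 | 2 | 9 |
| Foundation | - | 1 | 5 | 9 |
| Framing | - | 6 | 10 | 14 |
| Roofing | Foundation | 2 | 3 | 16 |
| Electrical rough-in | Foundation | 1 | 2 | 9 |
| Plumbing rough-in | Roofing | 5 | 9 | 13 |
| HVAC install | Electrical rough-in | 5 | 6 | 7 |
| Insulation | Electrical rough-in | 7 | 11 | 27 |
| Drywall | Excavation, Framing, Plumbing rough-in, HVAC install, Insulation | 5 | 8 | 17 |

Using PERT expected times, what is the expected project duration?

te_Excavation = (1 + 4·2 + 9)/6 = 18/6 = 3
te_Foundation = (1 + 4·5 + 9)/6 = 30/6 = 5
te_Framing = (6 + 4·10 + 14)/6 = 60/6 = 10
te_Roofing = (2 + 4·3 + 16)/6 = 30/6 = 5
te_Electrical rough-in = (1 + 4·2 + 9)/6 = 18/6 = 3
te_Plumbing rough-in = (5 + 4·9 + 13)/6 = 54/6 = 9
te_HVAC install = (5 + 4·6 + 7)/6 = 36/6 = 6
te_Insulation = (7 + 4·11 + 27)/6 = 78/6 = 13
te_Drywall = (5 + 4·8 + 17)/6 = 54/6 = 9

Forward pass:
ES_Excavation = 0; EF_Excavation = 3
ES_Foundation = 0; EF_Foundation = 5
ES_Framing = 0; EF_Framing = 10
ES_Roofing = 5; EF_Roofing = 5+5 = 10
ES_Electrical rough-in = 5; EF_Electrical rough-in = 5+3 = 8
ES_Plumbing rough-in = 10; EF_Plumbing rough-in = 10+9 = 19
ES_HVAC install = 8; EF_HVAC install = 8+6 = 14
ES_Insulation = 8; EF_Insulation = 8+13 = 21
ES_Drywall = max(EF_Excavation=3, EF_Framing=10, EF_Plumbing rough-in=19, EF_HVAC install=14, EF_Insulation=21) = 21; EF_Drywall = 21+9 = 30
Expected project duration μ = 30 days. Critical path: Foundation → Electrical rough-in → Insulation → Drywall.

30 days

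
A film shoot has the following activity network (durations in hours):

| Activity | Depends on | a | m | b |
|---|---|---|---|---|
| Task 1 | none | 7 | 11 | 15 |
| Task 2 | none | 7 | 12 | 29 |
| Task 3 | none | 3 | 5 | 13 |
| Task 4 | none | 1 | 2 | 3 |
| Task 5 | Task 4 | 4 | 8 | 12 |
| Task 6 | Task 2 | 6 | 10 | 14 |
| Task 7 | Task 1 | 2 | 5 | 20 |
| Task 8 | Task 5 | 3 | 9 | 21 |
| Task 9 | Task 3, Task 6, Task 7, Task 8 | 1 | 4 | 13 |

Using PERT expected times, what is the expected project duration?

te_Task 1 = (7 + 4·11 + 15)/6 = 66/6 = 11
te_Task 2 = (7 + 4·12 + 29)/6 = 84/6 = 14
te_Task 3 = (3 + 4·5 + 13)/6 = 36/6 = 6
te_Task 4 = (1 + 4·2 + 3)/6 = 12/6 = 2
te_Task 5 = (4 + 4·8 + 12)/6 = 48/6 = 8
te_Task 6 = (6 + 4·10 + 14)/6 = 60/6 = 10
te_Task 7 = (2 + 4·5 + 20)/6 = 42/6 = 7
te_Task 8 = (3 + 4·9 + 21)/6 = 60/6 = 10
te_Task 9 = (1 + 4·4 + 13)/6 = 30/6 = 5

Forward pass:
ES_Task 1 = 0; EF_Task 1 = 11
ES_Task 2 = 0; EF_Task 2 = 14
ES_Task 3 = 0; EF_Task 3 = 6
ES_Task 4 = 0; EF_Task 4 = 2
ES_Task 5 = 2; EF_Task 5 = 2+8 = 10
ES_Task 6 = 14; EF_Task 6 = 14+10 = 24
ES_Task 7 = 11; EF_Task 7 = 11+7 = 18
ES_Task 8 = 10; EF_Task 8 = 10+10 = 20
ES_Task 9 = max(EF_Task 3=6, EF_Task 6=24, EF_Task 7=18, EF_Task 8=20) = 24; EF_Task 9 = 24+5 = 29
Expected project duration μ = 29 hours. Critical path: Task 2 → Task 6 → Task 9.

29 hours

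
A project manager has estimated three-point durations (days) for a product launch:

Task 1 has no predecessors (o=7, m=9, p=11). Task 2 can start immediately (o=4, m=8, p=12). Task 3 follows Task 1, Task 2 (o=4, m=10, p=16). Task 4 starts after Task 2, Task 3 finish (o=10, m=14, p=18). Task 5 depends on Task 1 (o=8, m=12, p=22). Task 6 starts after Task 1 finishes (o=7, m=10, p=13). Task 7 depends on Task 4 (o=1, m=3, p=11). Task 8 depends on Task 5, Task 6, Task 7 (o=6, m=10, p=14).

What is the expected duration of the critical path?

47 days

te_Task 1 = (7 + 4·9 + 11)/6 = 54/6 = 9
te_Task 2 = (4 + 4·8 + 12)/6 = 48/6 = 8
te_Task 3 = (4 + 4·10 + 16)/6 = 60/6 = 10
te_Task 4 = (10 + 4·14 + 18)/6 = 84/6 = 14
te_Task 5 = (8 + 4·12 + 22)/6 = 78/6 = 13
te_Task 6 = (7 + 4·10 + 13)/6 = 60/6 = 10
te_Task 7 = (1 + 4·3 + 11)/6 = 24/6 = 4
te_Task 8 = (6 + 4·10 + 14)/6 = 60/6 = 10

Forward pass:
ES_Task 1 = 0; EF_Task 1 = 9
ES_Task 2 = 0; EF_Task 2 = 8
ES_Task 3 = max(EF_Task 1=9, EF_Task 2=8) = 9; EF_Task 3 = 9+10 = 19
ES_Task 4 = max(EF_Task 2=8, EF_Task 3=19) = 19; EF_Task 4 = 19+14 = 33
ES_Task 5 = 9; EF_Task 5 = 9+13 = 22
ES_Task 6 = 9; EF_Task 6 = 9+10 = 19
ES_Task 7 = 33; EF_Task 7 = 33+4 = 37
ES_Task 8 = max(EF_Task 5=22, EF_Task 6=19, EF_Task 7=37) = 37; EF_Task 8 = 37+10 = 47
Expected project duration μ = 47 days. Critical path: Task 1 → Task 3 → Task 4 → Task 7 → Task 8.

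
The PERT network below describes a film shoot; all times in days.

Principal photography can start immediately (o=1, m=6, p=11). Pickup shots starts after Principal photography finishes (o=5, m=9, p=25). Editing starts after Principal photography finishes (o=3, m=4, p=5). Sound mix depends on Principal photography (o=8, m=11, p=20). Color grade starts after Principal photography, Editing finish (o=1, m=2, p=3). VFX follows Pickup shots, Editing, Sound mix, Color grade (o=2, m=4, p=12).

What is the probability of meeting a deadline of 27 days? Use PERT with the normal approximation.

te_Principal photography = (1 + 4·6 + 11)/6 = 36/6 = 6; σ²_Principal photography = ((11−1)/6)² = 2.778
te_Pickup shots = (5 + 4·9 + 25)/6 = 66/6 = 11; σ²_Pickup shots = ((25−5)/6)² = 11.111
te_Editing = (3 + 4·4 + 5)/6 = 24/6 = 4; σ²_Editing = ((5−3)/6)² = 0.111
te_Sound mix = (8 + 4·11 + 20)/6 = 72/6 = 12; σ²_Sound mix = ((20−8)/6)² = 4.000
te_Color grade = (1 + 4·2 + 3)/6 = 12/6 = 2; σ²_Color grade = ((3−1)/6)² = 0.111
te_VFX = (2 + 4·4 + 12)/6 = 30/6 = 5; σ²_VFX = ((12−2)/6)² = 2.778

Forward pass:
ES_Principal photography = 0; EF_Principal photography = 6
ES_Pickup shots = 6; EF_Pickup shots = 6+11 = 17
ES_Editing = 6; EF_Editing = 6+4 = 10
ES_Sound mix = 6; EF_Sound mix = 6+12 = 18
ES_Color grade = max(EF_Principal photography=6, EF_Editing=10) = 10; EF_Color grade = 10+2 = 12
ES_VFX = max(EF_Pickup shots=17, EF_Editing=10, EF_Sound mix=18, EF_Color grade=12) = 18; EF_VFX = 18+5 = 23
Expected project duration μ = 23 days. Critical path: Principal photography → Sound mix → VFX.

Variance along critical path = 2.778 + 4.000 + 2.778 = 9.556; σ = √9.556 = 3.091 days.
Z = (27 − 23) / 3.091 = 1.294
P(T ≤ 27) = Φ(1.294) ≈ 0.902

0.902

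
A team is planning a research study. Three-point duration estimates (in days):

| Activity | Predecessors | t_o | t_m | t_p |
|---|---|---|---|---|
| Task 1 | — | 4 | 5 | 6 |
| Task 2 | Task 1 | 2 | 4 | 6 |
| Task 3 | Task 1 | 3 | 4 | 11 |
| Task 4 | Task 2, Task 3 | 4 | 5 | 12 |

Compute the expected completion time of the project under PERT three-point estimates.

te_Task 1 = (4 + 4·5 + 6)/6 = 30/6 = 5
te_Task 2 = (2 + 4·4 + 6)/6 = 24/6 = 4
te_Task 3 = (3 + 4·4 + 11)/6 = 30/6 = 5
te_Task 4 = (4 + 4·5 + 12)/6 = 36/6 = 6

Forward pass:
ES_Task 1 = 0; EF_Task 1 = 5
ES_Task 2 = 5; EF_Task 2 = 5+4 = 9
ES_Task 3 = 5; EF_Task 3 = 5+5 = 10
ES_Task 4 = max(EF_Task 2=9, EF_Task 3=10) = 10; EF_Task 4 = 10+6 = 16
Expected project duration μ = 16 days. Critical path: Task 1 → Task 3 → Task 4.

16 days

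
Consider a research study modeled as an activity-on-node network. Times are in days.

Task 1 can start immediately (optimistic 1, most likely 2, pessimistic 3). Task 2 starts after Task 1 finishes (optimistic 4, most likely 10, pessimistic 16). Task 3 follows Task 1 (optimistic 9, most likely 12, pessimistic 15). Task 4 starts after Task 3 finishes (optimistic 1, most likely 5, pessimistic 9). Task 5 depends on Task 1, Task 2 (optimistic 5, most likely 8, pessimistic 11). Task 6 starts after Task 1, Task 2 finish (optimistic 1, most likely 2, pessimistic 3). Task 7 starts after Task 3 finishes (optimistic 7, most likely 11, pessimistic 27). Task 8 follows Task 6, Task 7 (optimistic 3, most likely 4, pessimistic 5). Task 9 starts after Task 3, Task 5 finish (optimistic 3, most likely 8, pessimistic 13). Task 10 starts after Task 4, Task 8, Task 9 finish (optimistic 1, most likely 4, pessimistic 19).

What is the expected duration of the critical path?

te_Task 1 = (1 + 4·2 + 3)/6 = 12/6 = 2
te_Task 2 = (4 + 4·10 + 16)/6 = 60/6 = 10
te_Task 3 = (9 + 4·12 + 15)/6 = 72/6 = 12
te_Task 4 = (1 + 4·5 + 9)/6 = 30/6 = 5
te_Task 5 = (5 + 4·8 + 11)/6 = 48/6 = 8
te_Task 6 = (1 + 4·2 + 3)/6 = 12/6 = 2
te_Task 7 = (7 + 4·11 + 27)/6 = 78/6 = 13
te_Task 8 = (3 + 4·4 + 5)/6 = 24/6 = 4
te_Task 9 = (3 + 4·8 + 13)/6 = 48/6 = 8
te_Task 10 = (1 + 4·4 + 19)/6 = 36/6 = 6

Forward pass:
ES_Task 1 = 0; EF_Task 1 = 2
ES_Task 2 = 2; EF_Task 2 = 2+10 = 12
ES_Task 3 = 2; EF_Task 3 = 2+12 = 14
ES_Task 4 = 14; EF_Task 4 = 14+5 = 19
ES_Task 5 = max(EF_Task 1=2, EF_Task 2=12) = 12; EF_Task 5 = 12+8 = 20
ES_Task 6 = max(EF_Task 1=2, EF_Task 2=12) = 12; EF_Task 6 = 12+2 = 14
ES_Task 7 = 14; EF_Task 7 = 14+13 = 27
ES_Task 8 = max(EF_Task 6=14, EF_Task 7=27) = 27; EF_Task 8 = 27+4 = 31
ES_Task 9 = max(EF_Task 3=14, EF_Task 5=20) = 20; EF_Task 9 = 20+8 = 28
ES_Task 10 = max(EF_Task 4=19, EF_Task 8=31, EF_Task 9=28) = 31; EF_Task 10 = 31+6 = 37
Expected project duration μ = 37 days. Critical path: Task 1 → Task 3 → Task 7 → Task 8 → Task 10.

37 days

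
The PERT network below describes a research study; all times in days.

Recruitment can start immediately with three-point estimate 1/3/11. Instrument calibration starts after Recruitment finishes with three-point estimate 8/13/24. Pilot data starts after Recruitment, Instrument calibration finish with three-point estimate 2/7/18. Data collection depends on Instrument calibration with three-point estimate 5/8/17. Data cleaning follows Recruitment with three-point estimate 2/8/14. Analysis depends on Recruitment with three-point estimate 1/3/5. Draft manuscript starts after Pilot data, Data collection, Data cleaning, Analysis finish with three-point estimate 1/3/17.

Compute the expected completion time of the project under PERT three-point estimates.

32 days

te_Recruitment = (1 + 4·3 + 11)/6 = 24/6 = 4
te_Instrument calibration = (8 + 4·13 + 24)/6 = 84/6 = 14
te_Pilot data = (2 + 4·7 + 18)/6 = 48/6 = 8
te_Data collection = (5 + 4·8 + 17)/6 = 54/6 = 9
te_Data cleaning = (2 + 4·8 + 14)/6 = 48/6 = 8
te_Analysis = (1 + 4·3 + 5)/6 = 18/6 = 3
te_Draft manuscript = (1 + 4·3 + 17)/6 = 30/6 = 5

Forward pass:
ES_Recruitment = 0; EF_Recruitment = 4
ES_Instrument calibration = 4; EF_Instrument calibration = 4+14 = 18
ES_Pilot data = max(EF_Recruitment=4, EF_Instrument calibration=18) = 18; EF_Pilot data = 18+8 = 26
ES_Data collection = 18; EF_Data collection = 18+9 = 27
ES_Data cleaning = 4; EF_Data cleaning = 4+8 = 12
ES_Analysis = 4; EF_Analysis = 4+3 = 7
ES_Draft manuscript = max(EF_Pilot data=26, EF_Data collection=27, EF_Data cleaning=12, EF_Analysis=7) = 27; EF_Draft manuscript = 27+5 = 32
Expected project duration μ = 32 days. Critical path: Recruitment → Instrument calibration → Data collection → Draft manuscript.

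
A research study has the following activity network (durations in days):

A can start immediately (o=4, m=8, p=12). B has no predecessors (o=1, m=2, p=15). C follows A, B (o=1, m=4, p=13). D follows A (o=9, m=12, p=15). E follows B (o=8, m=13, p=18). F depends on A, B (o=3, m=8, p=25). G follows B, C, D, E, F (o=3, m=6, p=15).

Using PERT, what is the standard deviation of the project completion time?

2.60 days

te_A = (4 + 4·8 + 12)/6 = 48/6 = 8; σ²_A = ((12−4)/6)² = 1.778
te_B = (1 + 4·2 + 15)/6 = 24/6 = 4; σ²_B = ((15−1)/6)² = 5.444
te_C = (1 + 4·4 + 13)/6 = 30/6 = 5; σ²_C = ((13−1)/6)² = 4.000
te_D = (9 + 4·12 + 15)/6 = 72/6 = 12; σ²_D = ((15−9)/6)² = 1.000
te_E = (8 + 4·13 + 18)/6 = 78/6 = 13; σ²_E = ((18−8)/6)² = 2.778
te_F = (3 + 4·8 + 25)/6 = 60/6 = 10; σ²_F = ((25−3)/6)² = 13.444
te_G = (3 + 4·6 + 15)/6 = 42/6 = 7; σ²_G = ((15−3)/6)² = 4.000

Forward pass:
ES_A = 0; EF_A = 8
ES_B = 0; EF_B = 4
ES_C = max(EF_A=8, EF_B=4) = 8; EF_C = 8+5 = 13
ES_D = 8; EF_D = 8+12 = 20
ES_E = 4; EF_E = 4+13 = 17
ES_F = max(EF_A=8, EF_B=4) = 8; EF_F = 8+10 = 18
ES_G = max(EF_B=4, EF_C=13, EF_D=20, EF_E=17, EF_F=18) = 20; EF_G = 20+7 = 27
Expected project duration μ = 27 days. Critical path: A → D → G.

Variance along critical path = 1.778 + 1.000 + 4.000 = 6.778
σ = √6.778 = 2.603 days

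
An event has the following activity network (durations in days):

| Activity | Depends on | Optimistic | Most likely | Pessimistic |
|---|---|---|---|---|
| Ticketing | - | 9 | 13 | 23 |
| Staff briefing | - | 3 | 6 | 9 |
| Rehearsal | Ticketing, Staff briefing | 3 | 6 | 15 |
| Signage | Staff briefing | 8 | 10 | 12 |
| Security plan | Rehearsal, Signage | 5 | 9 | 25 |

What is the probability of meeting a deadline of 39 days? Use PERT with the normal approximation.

te_Ticketing = (9 + 4·13 + 23)/6 = 84/6 = 14; σ²_Ticketing = ((23−9)/6)² = 5.444
te_Staff briefing = (3 + 4·6 + 9)/6 = 36/6 = 6; σ²_Staff briefing = ((9−3)/6)² = 1.000
te_Rehearsal = (3 + 4·6 + 15)/6 = 42/6 = 7; σ²_Rehearsal = ((15−3)/6)² = 4.000
te_Signage = (8 + 4·10 + 12)/6 = 60/6 = 10; σ²_Signage = ((12−8)/6)² = 0.444
te_Security plan = (5 + 4·9 + 25)/6 = 66/6 = 11; σ²_Security plan = ((25−5)/6)² = 11.111

Forward pass:
ES_Ticketing = 0; EF_Ticketing = 14
ES_Staff briefing = 0; EF_Staff briefing = 6
ES_Rehearsal = max(EF_Ticketing=14, EF_Staff briefing=6) = 14; EF_Rehearsal = 14+7 = 21
ES_Signage = 6; EF_Signage = 6+10 = 16
ES_Security plan = max(EF_Rehearsal=21, EF_Signage=16) = 21; EF_Security plan = 21+11 = 32
Expected project duration μ = 32 days. Critical path: Ticketing → Rehearsal → Security plan.

Variance along critical path = 5.444 + 4.000 + 11.111 = 20.556; σ = √20.556 = 4.534 days.
Z = (39 − 32) / 4.534 = 1.544
P(T ≤ 39) = Φ(1.544) ≈ 0.939

0.939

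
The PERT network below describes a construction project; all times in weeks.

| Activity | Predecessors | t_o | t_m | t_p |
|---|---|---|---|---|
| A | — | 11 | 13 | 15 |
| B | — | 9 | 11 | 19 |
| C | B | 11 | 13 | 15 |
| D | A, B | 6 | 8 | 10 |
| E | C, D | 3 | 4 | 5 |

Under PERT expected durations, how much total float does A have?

te_A = (11 + 4·13 + 15)/6 = 78/6 = 13
te_B = (9 + 4·11 + 19)/6 = 72/6 = 12
te_C = (11 + 4·13 + 15)/6 = 78/6 = 13
te_D = (6 + 4·8 + 10)/6 = 48/6 = 8
te_E = (3 + 4·4 + 5)/6 = 24/6 = 4

Forward pass:
ES_A = 0; EF_A = 13
ES_B = 0; EF_B = 12
ES_C = 12; EF_C = 12+13 = 25
ES_D = max(EF_A=13, EF_B=12) = 13; EF_D = 13+8 = 21
ES_E = max(EF_C=25, EF_D=21) = 25; EF_E = 25+4 = 29
Expected project duration μ = 29 weeks. Critical path: B → C → E.

Backward pass:
LF_E = 29; LS_E = 29−4 = 25
LF_D = LS_E = 25; LS_D = 25−8 = 17
LF_C = LS_E = 25; LS_C = 25−13 = 12
LF_B = min(LS_C=12, LS_D=17) = 12; LS_B = 12−12 = 0
LF_A = LS_D = 17; LS_A = 17−13 = 4
Slack_A = LS_A − ES_A = 4 − 0 = 4

4 weeks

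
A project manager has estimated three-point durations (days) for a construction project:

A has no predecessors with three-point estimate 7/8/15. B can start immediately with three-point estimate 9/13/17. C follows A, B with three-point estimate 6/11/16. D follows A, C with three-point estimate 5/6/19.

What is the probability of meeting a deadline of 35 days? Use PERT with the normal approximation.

0.829

te_A = (7 + 4·8 + 15)/6 = 54/6 = 9; σ²_A = ((15−7)/6)² = 1.778
te_B = (9 + 4·13 + 17)/6 = 78/6 = 13; σ²_B = ((17−9)/6)² = 1.778
te_C = (6 + 4·11 + 16)/6 = 66/6 = 11; σ²_C = ((16−6)/6)² = 2.778
te_D = (5 + 4·6 + 19)/6 = 48/6 = 8; σ²_D = ((19−5)/6)² = 5.444

Forward pass:
ES_A = 0; EF_A = 9
ES_B = 0; EF_B = 13
ES_C = max(EF_A=9, EF_B=13) = 13; EF_C = 13+11 = 24
ES_D = max(EF_A=9, EF_C=24) = 24; EF_D = 24+8 = 32
Expected project duration μ = 32 days. Critical path: B → C → D.

Variance along critical path = 1.778 + 2.778 + 5.444 = 10.000; σ = √10.000 = 3.162 days.
Z = (35 − 32) / 3.162 = 0.949
P(T ≤ 35) = Φ(0.949) ≈ 0.829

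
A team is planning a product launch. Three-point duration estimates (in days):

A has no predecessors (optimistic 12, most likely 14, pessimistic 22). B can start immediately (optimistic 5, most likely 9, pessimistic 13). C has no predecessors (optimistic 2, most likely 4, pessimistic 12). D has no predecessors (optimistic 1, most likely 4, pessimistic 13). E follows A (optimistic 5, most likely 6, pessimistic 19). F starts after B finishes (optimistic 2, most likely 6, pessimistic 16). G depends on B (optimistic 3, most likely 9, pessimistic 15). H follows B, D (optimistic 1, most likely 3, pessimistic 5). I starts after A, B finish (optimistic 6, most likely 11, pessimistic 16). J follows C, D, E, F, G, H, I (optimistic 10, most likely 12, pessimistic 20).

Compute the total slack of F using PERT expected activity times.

te_A = (12 + 4·14 + 22)/6 = 90/6 = 15
te_B = (5 + 4·9 + 13)/6 = 54/6 = 9
te_C = (2 + 4·4 + 12)/6 = 30/6 = 5
te_D = (1 + 4·4 + 13)/6 = 30/6 = 5
te_E = (5 + 4·6 + 19)/6 = 48/6 = 8
te_F = (2 + 4·6 + 16)/6 = 42/6 = 7
te_G = (3 + 4·9 + 15)/6 = 54/6 = 9
te_H = (1 + 4·3 + 5)/6 = 18/6 = 3
te_I = (6 + 4·11 + 16)/6 = 66/6 = 11
te_J = (10 + 4·12 + 20)/6 = 78/6 = 13

Forward pass:
ES_A = 0; EF_A = 15
ES_B = 0; EF_B = 9
ES_C = 0; EF_C = 5
ES_D = 0; EF_D = 5
ES_E = 15; EF_E = 15+8 = 23
ES_F = 9; EF_F = 9+7 = 16
ES_G = 9; EF_G = 9+9 = 18
ES_H = max(EF_B=9, EF_D=5) = 9; EF_H = 9+3 = 12
ES_I = max(EF_A=15, EF_B=9) = 15; EF_I = 15+11 = 26
ES_J = max(EF_C=5, EF_D=5, EF_E=23, EF_F=16, EF_G=18, EF_H=12, EF_I=26) = 26; EF_J = 26+13 = 39
Expected project duration μ = 39 days. Critical path: A → I → J.

Backward pass:
LF_J = 39; LS_J = 39−13 = 26
LF_I = LS_J = 26; LS_I = 26−11 = 15
LF_H = LS_J = 26; LS_H = 26−3 = 23
LF_G = LS_J = 26; LS_G = 26−9 = 17
LF_F = LS_J = 26; LS_F = 26−7 = 19
LF_E = LS_J = 26; LS_E = 26−8 = 18
LF_D = min(LS_H=23, LS_J=26) = 23; LS_D = 23−5 = 18
LF_C = LS_J = 26; LS_C = 26−5 = 21
LF_B = min(LS_F=19, LS_G=17, LS_H=23, LS_I=15) = 15; LS_B = 15−9 = 6
LF_A = min(LS_E=18, LS_I=15) = 15; LS_A = 15−15 = 0
Slack_F = LS_F − ES_F = 19 − 9 = 10

10 days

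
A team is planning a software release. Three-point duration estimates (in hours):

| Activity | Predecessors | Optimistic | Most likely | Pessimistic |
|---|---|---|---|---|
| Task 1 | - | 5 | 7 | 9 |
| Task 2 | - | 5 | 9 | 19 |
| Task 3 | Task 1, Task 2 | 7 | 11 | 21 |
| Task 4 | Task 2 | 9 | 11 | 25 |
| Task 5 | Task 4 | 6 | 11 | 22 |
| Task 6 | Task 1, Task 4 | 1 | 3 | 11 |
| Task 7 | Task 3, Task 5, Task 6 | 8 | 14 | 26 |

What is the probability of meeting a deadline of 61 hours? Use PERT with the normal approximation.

0.980

te_Task 1 = (5 + 4·7 + 9)/6 = 42/6 = 7; σ²_Task 1 = ((9−5)/6)² = 0.444
te_Task 2 = (5 + 4·9 + 19)/6 = 60/6 = 10; σ²_Task 2 = ((19−5)/6)² = 5.444
te_Task 3 = (7 + 4·11 + 21)/6 = 72/6 = 12; σ²_Task 3 = ((21−7)/6)² = 5.444
te_Task 4 = (9 + 4·11 + 25)/6 = 78/6 = 13; σ²_Task 4 = ((25−9)/6)² = 7.111
te_Task 5 = (6 + 4·11 + 22)/6 = 72/6 = 12; σ²_Task 5 = ((22−6)/6)² = 7.111
te_Task 6 = (1 + 4·3 + 11)/6 = 24/6 = 4; σ²_Task 6 = ((11−1)/6)² = 2.778
te_Task 7 = (8 + 4·14 + 26)/6 = 90/6 = 15; σ²_Task 7 = ((26−8)/6)² = 9.000

Forward pass:
ES_Task 1 = 0; EF_Task 1 = 7
ES_Task 2 = 0; EF_Task 2 = 10
ES_Task 3 = max(EF_Task 1=7, EF_Task 2=10) = 10; EF_Task 3 = 10+12 = 22
ES_Task 4 = 10; EF_Task 4 = 10+13 = 23
ES_Task 5 = 23; EF_Task 5 = 23+12 = 35
ES_Task 6 = max(EF_Task 1=7, EF_Task 4=23) = 23; EF_Task 6 = 23+4 = 27
ES_Task 7 = max(EF_Task 3=22, EF_Task 5=35, EF_Task 6=27) = 35; EF_Task 7 = 35+15 = 50
Expected project duration μ = 50 hours. Critical path: Task 2 → Task 4 → Task 5 → Task 7.

Variance along critical path = 5.444 + 7.111 + 7.111 + 9.000 = 28.667; σ = √28.667 = 5.354 hours.
Z = (61 − 50) / 5.354 = 2.054
P(T ≤ 61) = Φ(2.054) ≈ 0.980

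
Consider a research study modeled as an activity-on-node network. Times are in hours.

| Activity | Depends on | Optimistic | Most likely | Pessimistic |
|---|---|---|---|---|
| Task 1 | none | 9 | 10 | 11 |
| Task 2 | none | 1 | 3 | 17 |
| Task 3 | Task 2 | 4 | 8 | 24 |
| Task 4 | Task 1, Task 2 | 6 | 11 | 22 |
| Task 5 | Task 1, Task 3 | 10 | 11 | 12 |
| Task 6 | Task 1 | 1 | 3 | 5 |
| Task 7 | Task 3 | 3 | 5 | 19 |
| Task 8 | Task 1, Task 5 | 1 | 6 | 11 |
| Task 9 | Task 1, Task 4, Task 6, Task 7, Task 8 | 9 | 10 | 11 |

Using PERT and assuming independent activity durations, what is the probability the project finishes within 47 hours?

te_Task 1 = (9 + 4·10 + 11)/6 = 60/6 = 10; σ²_Task 1 = ((11−9)/6)² = 0.111
te_Task 2 = (1 + 4·3 + 17)/6 = 30/6 = 5; σ²_Task 2 = ((17−1)/6)² = 7.111
te_Task 3 = (4 + 4·8 + 24)/6 = 60/6 = 10; σ²_Task 3 = ((24−4)/6)² = 11.111
te_Task 4 = (6 + 4·11 + 22)/6 = 72/6 = 12; σ²_Task 4 = ((22−6)/6)² = 7.111
te_Task 5 = (10 + 4·11 + 12)/6 = 66/6 = 11; σ²_Task 5 = ((12−10)/6)² = 0.111
te_Task 6 = (1 + 4·3 + 5)/6 = 18/6 = 3; σ²_Task 6 = ((5−1)/6)² = 0.444
te_Task 7 = (3 + 4·5 + 19)/6 = 42/6 = 7; σ²_Task 7 = ((19−3)/6)² = 7.111
te_Task 8 = (1 + 4·6 + 11)/6 = 36/6 = 6; σ²_Task 8 = ((11−1)/6)² = 2.778
te_Task 9 = (9 + 4·10 + 11)/6 = 60/6 = 10; σ²_Task 9 = ((11−9)/6)² = 0.111

Forward pass:
ES_Task 1 = 0; EF_Task 1 = 10
ES_Task 2 = 0; EF_Task 2 = 5
ES_Task 3 = 5; EF_Task 3 = 5+10 = 15
ES_Task 4 = max(EF_Task 1=10, EF_Task 2=5) = 10; EF_Task 4 = 10+12 = 22
ES_Task 5 = max(EF_Task 1=10, EF_Task 3=15) = 15; EF_Task 5 = 15+11 = 26
ES_Task 6 = 10; EF_Task 6 = 10+3 = 13
ES_Task 7 = 15; EF_Task 7 = 15+7 = 22
ES_Task 8 = max(EF_Task 1=10, EF_Task 5=26) = 26; EF_Task 8 = 26+6 = 32
ES_Task 9 = max(EF_Task 1=10, EF_Task 4=22, EF_Task 6=13, EF_Task 7=22, EF_Task 8=32) = 32; EF_Task 9 = 32+10 = 42
Expected project duration μ = 42 hours. Critical path: Task 2 → Task 3 → Task 5 → Task 8 → Task 9.

Variance along critical path = 7.111 + 11.111 + 0.111 + 2.778 + 0.111 = 21.222; σ = √21.222 = 4.607 hours.
Z = (47 − 42) / 4.607 = 1.085
P(T ≤ 47) = Φ(1.085) ≈ 0.861

0.861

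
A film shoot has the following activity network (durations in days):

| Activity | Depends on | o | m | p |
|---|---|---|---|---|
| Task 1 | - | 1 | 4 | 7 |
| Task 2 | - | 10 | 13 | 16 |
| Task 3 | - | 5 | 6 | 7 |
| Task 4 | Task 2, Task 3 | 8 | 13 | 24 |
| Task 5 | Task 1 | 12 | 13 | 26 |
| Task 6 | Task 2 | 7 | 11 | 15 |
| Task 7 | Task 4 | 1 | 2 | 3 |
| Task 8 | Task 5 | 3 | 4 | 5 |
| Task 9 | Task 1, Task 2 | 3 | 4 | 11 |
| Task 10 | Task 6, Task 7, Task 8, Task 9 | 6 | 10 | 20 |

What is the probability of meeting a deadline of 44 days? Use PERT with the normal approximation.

te_Task 1 = (1 + 4·4 + 7)/6 = 24/6 = 4; σ²_Task 1 = ((7−1)/6)² = 1.000
te_Task 2 = (10 + 4·13 + 16)/6 = 78/6 = 13; σ²_Task 2 = ((16−10)/6)² = 1.000
te_Task 3 = (5 + 4·6 + 7)/6 = 36/6 = 6; σ²_Task 3 = ((7−5)/6)² = 0.111
te_Task 4 = (8 + 4·13 + 24)/6 = 84/6 = 14; σ²_Task 4 = ((24−8)/6)² = 7.111
te_Task 5 = (12 + 4·13 + 26)/6 = 90/6 = 15; σ²_Task 5 = ((26−12)/6)² = 5.444
te_Task 6 = (7 + 4·11 + 15)/6 = 66/6 = 11; σ²_Task 6 = ((15−7)/6)² = 1.778
te_Task 7 = (1 + 4·2 + 3)/6 = 12/6 = 2; σ²_Task 7 = ((3−1)/6)² = 0.111
te_Task 8 = (3 + 4·4 + 5)/6 = 24/6 = 4; σ²_Task 8 = ((5−3)/6)² = 0.111
te_Task 9 = (3 + 4·4 + 11)/6 = 30/6 = 5; σ²_Task 9 = ((11−3)/6)² = 1.778
te_Task 10 = (6 + 4·10 + 20)/6 = 66/6 = 11; σ²_Task 10 = ((20−6)/6)² = 5.444

Forward pass:
ES_Task 1 = 0; EF_Task 1 = 4
ES_Task 2 = 0; EF_Task 2 = 13
ES_Task 3 = 0; EF_Task 3 = 6
ES_Task 4 = max(EF_Task 2=13, EF_Task 3=6) = 13; EF_Task 4 = 13+14 = 27
ES_Task 5 = 4; EF_Task 5 = 4+15 = 19
ES_Task 6 = 13; EF_Task 6 = 13+11 = 24
ES_Task 7 = 27; EF_Task 7 = 27+2 = 29
ES_Task 8 = 19; EF_Task 8 = 19+4 = 23
ES_Task 9 = max(EF_Task 1=4, EF_Task 2=13) = 13; EF_Task 9 = 13+5 = 18
ES_Task 10 = max(EF_Task 6=24, EF_Task 7=29, EF_Task 8=23, EF_Task 9=18) = 29; EF_Task 10 = 29+11 = 40
Expected project duration μ = 40 days. Critical path: Task 2 → Task 4 → Task 7 → Task 10.

Variance along critical path = 1.000 + 7.111 + 0.111 + 5.444 = 13.667; σ = √13.667 = 3.697 days.
Z = (44 − 40) / 3.697 = 1.082
P(T ≤ 44) = Φ(1.082) ≈ 0.860

0.860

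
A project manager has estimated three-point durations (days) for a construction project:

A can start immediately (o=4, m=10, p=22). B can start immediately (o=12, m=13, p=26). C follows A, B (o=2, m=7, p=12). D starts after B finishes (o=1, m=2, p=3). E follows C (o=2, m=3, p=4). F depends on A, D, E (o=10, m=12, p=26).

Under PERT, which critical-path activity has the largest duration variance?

te_A = (4 + 4·10 + 22)/6 = 66/6 = 11; σ²_A = ((22−4)/6)² = 9.000
te_B = (12 + 4·13 + 26)/6 = 90/6 = 15; σ²_B = ((26−12)/6)² = 5.444
te_C = (2 + 4·7 + 12)/6 = 42/6 = 7; σ²_C = ((12−2)/6)² = 2.778
te_D = (1 + 4·2 + 3)/6 = 12/6 = 2; σ²_D = ((3−1)/6)² = 0.111
te_E = (2 + 4·3 + 4)/6 = 18/6 = 3; σ²_E = ((4−2)/6)² = 0.111
te_F = (10 + 4·12 + 26)/6 = 84/6 = 14; σ²_F = ((26−10)/6)² = 7.111

Forward pass:
ES_A = 0; EF_A = 11
ES_B = 0; EF_B = 15
ES_C = max(EF_A=11, EF_B=15) = 15; EF_C = 15+7 = 22
ES_D = 15; EF_D = 15+2 = 17
ES_E = 22; EF_E = 22+3 = 25
ES_F = max(EF_A=11, EF_D=17, EF_E=25) = 25; EF_F = 25+14 = 39
Expected project duration μ = 39 days. Critical path: B → C → E → F.

Variances on critical path: σ²_B=5.444, σ²_C=2.778, σ²_E=0.111, σ²_F=7.111.
Largest is σ²_F = 7.111.

F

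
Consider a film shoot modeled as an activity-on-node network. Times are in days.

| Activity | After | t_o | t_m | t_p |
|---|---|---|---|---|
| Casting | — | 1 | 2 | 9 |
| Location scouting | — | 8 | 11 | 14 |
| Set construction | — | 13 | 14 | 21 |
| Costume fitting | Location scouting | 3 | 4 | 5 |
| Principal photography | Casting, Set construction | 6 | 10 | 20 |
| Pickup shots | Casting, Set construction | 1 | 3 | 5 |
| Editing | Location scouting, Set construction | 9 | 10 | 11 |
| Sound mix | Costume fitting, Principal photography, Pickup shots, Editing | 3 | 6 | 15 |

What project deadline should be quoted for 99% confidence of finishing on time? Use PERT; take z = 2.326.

40.8 days

te_Casting = (1 + 4·2 + 9)/6 = 18/6 = 3; σ²_Casting = ((9−1)/6)² = 1.778
te_Location scouting = (8 + 4·11 + 14)/6 = 66/6 = 11; σ²_Location scouting = ((14−8)/6)² = 1.000
te_Set construction = (13 + 4·14 + 21)/6 = 90/6 = 15; σ²_Set construction = ((21−13)/6)² = 1.778
te_Costume fitting = (3 + 4·4 + 5)/6 = 24/6 = 4; σ²_Costume fitting = ((5−3)/6)² = 0.111
te_Principal photography = (6 + 4·10 + 20)/6 = 66/6 = 11; σ²_Principal photography = ((20−6)/6)² = 5.444
te_Pickup shots = (1 + 4·3 + 5)/6 = 18/6 = 3; σ²_Pickup shots = ((5−1)/6)² = 0.444
te_Editing = (9 + 4·10 + 11)/6 = 60/6 = 10; σ²_Editing = ((11−9)/6)² = 0.111
te_Sound mix = (3 + 4·6 + 15)/6 = 42/6 = 7; σ²_Sound mix = ((15−3)/6)² = 4.000

Forward pass:
ES_Casting = 0; EF_Casting = 3
ES_Location scouting = 0; EF_Location scouting = 11
ES_Set construction = 0; EF_Set construction = 15
ES_Costume fitting = 11; EF_Costume fitting = 11+4 = 15
ES_Principal photography = max(EF_Casting=3, EF_Set construction=15) = 15; EF_Principal photography = 15+11 = 26
ES_Pickup shots = max(EF_Casting=3, EF_Set construction=15) = 15; EF_Pickup shots = 15+3 = 18
ES_Editing = max(EF_Location scouting=11, EF_Set construction=15) = 15; EF_Editing = 15+10 = 25
ES_Sound mix = max(EF_Costume fitting=15, EF_Principal photography=26, EF_Pickup shots=18, EF_Editing=25) = 26; EF_Sound mix = 26+7 = 33
Expected project duration μ = 33 days. Critical path: Set construction → Principal photography → Sound mix.

Variance along critical path = 1.778 + 5.444 + 4.000 = 11.222; σ = 3.350 days.
D = μ + z·σ = 33 + 2.326·3.350 = 40.8 days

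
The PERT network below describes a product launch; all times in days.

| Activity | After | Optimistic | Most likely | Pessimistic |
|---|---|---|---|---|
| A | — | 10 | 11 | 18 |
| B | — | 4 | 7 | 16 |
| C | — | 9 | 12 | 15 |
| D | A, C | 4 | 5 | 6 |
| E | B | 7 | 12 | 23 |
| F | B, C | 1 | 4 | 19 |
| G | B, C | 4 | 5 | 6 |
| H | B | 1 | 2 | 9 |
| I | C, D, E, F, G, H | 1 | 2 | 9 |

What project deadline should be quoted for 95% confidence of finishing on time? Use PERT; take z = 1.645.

29.9 days

te_A = (10 + 4·11 + 18)/6 = 72/6 = 12; σ²_A = ((18−10)/6)² = 1.778
te_B = (4 + 4·7 + 16)/6 = 48/6 = 8; σ²_B = ((16−4)/6)² = 4.000
te_C = (9 + 4·12 + 15)/6 = 72/6 = 12; σ²_C = ((15−9)/6)² = 1.000
te_D = (4 + 4·5 + 6)/6 = 30/6 = 5; σ²_D = ((6−4)/6)² = 0.111
te_E = (7 + 4·12 + 23)/6 = 78/6 = 13; σ²_E = ((23−7)/6)² = 7.111
te_F = (1 + 4·4 + 19)/6 = 36/6 = 6; σ²_F = ((19−1)/6)² = 9.000
te_G = (4 + 4·5 + 6)/6 = 30/6 = 5; σ²_G = ((6−4)/6)² = 0.111
te_H = (1 + 4·2 + 9)/6 = 18/6 = 3; σ²_H = ((9−1)/6)² = 1.778
te_I = (1 + 4·2 + 9)/6 = 18/6 = 3; σ²_I = ((9−1)/6)² = 1.778

Forward pass:
ES_A = 0; EF_A = 12
ES_B = 0; EF_B = 8
ES_C = 0; EF_C = 12
ES_D = max(EF_A=12, EF_C=12) = 12; EF_D = 12+5 = 17
ES_E = 8; EF_E = 8+13 = 21
ES_F = max(EF_B=8, EF_C=12) = 12; EF_F = 12+6 = 18
ES_G = max(EF_B=8, EF_C=12) = 12; EF_G = 12+5 = 17
ES_H = 8; EF_H = 8+3 = 11
ES_I = max(EF_C=12, EF_D=17, EF_E=21, EF_F=18, EF_G=17, EF_H=11) = 21; EF_I = 21+3 = 24
Expected project duration μ = 24 days. Critical path: B → E → I.

Variance along critical path = 4.000 + 7.111 + 1.778 = 12.889; σ = 3.590 days.
D = μ + z·σ = 24 + 1.645·3.590 = 29.9 days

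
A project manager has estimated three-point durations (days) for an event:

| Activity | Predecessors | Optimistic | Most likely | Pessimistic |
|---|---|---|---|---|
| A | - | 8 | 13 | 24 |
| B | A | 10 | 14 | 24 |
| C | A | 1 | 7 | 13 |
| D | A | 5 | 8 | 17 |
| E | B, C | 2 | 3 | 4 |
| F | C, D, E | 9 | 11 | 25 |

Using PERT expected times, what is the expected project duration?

45 days

te_A = (8 + 4·13 + 24)/6 = 84/6 = 14
te_B = (10 + 4·14 + 24)/6 = 90/6 = 15
te_C = (1 + 4·7 + 13)/6 = 42/6 = 7
te_D = (5 + 4·8 + 17)/6 = 54/6 = 9
te_E = (2 + 4·3 + 4)/6 = 18/6 = 3
te_F = (9 + 4·11 + 25)/6 = 78/6 = 13

Forward pass:
ES_A = 0; EF_A = 14
ES_B = 14; EF_B = 14+15 = 29
ES_C = 14; EF_C = 14+7 = 21
ES_D = 14; EF_D = 14+9 = 23
ES_E = max(EF_B=29, EF_C=21) = 29; EF_E = 29+3 = 32
ES_F = max(EF_C=21, EF_D=23, EF_E=32) = 32; EF_F = 32+13 = 45
Expected project duration μ = 45 days. Critical path: A → B → E → F.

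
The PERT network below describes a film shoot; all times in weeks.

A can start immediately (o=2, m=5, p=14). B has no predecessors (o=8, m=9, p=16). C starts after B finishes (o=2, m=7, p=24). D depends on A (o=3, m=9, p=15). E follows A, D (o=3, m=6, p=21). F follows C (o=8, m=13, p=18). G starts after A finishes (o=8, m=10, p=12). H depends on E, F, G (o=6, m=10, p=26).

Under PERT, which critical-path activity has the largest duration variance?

C

te_A = (2 + 4·5 + 14)/6 = 36/6 = 6; σ²_A = ((14−2)/6)² = 4.000
te_B = (8 + 4·9 + 16)/6 = 60/6 = 10; σ²_B = ((16−8)/6)² = 1.778
te_C = (2 + 4·7 + 24)/6 = 54/6 = 9; σ²_C = ((24−2)/6)² = 13.444
te_D = (3 + 4·9 + 15)/6 = 54/6 = 9; σ²_D = ((15−3)/6)² = 4.000
te_E = (3 + 4·6 + 21)/6 = 48/6 = 8; σ²_E = ((21−3)/6)² = 9.000
te_F = (8 + 4·13 + 18)/6 = 78/6 = 13; σ²_F = ((18−8)/6)² = 2.778
te_G = (8 + 4·10 + 12)/6 = 60/6 = 10; σ²_G = ((12−8)/6)² = 0.444
te_H = (6 + 4·10 + 26)/6 = 72/6 = 12; σ²_H = ((26−6)/6)² = 11.111

Forward pass:
ES_A = 0; EF_A = 6
ES_B = 0; EF_B = 10
ES_C = 10; EF_C = 10+9 = 19
ES_D = 6; EF_D = 6+9 = 15
ES_E = max(EF_A=6, EF_D=15) = 15; EF_E = 15+8 = 23
ES_F = 19; EF_F = 19+13 = 32
ES_G = 6; EF_G = 6+10 = 16
ES_H = max(EF_E=23, EF_F=32, EF_G=16) = 32; EF_H = 32+12 = 44
Expected project duration μ = 44 weeks. Critical path: B → C → F → H.

Variances on critical path: σ²_B=1.778, σ²_C=13.444, σ²_F=2.778, σ²_H=11.111.
Largest is σ²_C = 13.444.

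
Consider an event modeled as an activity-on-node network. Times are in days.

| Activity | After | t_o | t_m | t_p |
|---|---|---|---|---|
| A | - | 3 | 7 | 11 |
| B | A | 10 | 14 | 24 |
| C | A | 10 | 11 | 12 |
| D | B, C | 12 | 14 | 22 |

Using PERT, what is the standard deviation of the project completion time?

te_A = (3 + 4·7 + 11)/6 = 42/6 = 7; σ²_A = ((11−3)/6)² = 1.778
te_B = (10 + 4·14 + 24)/6 = 90/6 = 15; σ²_B = ((24−10)/6)² = 5.444
te_C = (10 + 4·11 + 12)/6 = 66/6 = 11; σ²_C = ((12−10)/6)² = 0.111
te_D = (12 + 4·14 + 22)/6 = 90/6 = 15; σ²_D = ((22−12)/6)² = 2.778

Forward pass:
ES_A = 0; EF_A = 7
ES_B = 7; EF_B = 7+15 = 22
ES_C = 7; EF_C = 7+11 = 18
ES_D = max(EF_B=22, EF_C=18) = 22; EF_D = 22+15 = 37
Expected project duration μ = 37 days. Critical path: A → B → D.

Variance along critical path = 1.778 + 5.444 + 2.778 = 10.000
σ = √10.000 = 3.162 days

3.16 days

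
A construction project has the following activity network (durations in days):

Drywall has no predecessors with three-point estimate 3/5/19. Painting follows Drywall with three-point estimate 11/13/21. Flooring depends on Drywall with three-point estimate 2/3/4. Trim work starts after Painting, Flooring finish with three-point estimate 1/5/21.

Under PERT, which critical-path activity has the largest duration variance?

Trim work

te_Drywall = (3 + 4·5 + 19)/6 = 42/6 = 7; σ²_Drywall = ((19−3)/6)² = 7.111
te_Painting = (11 + 4·13 + 21)/6 = 84/6 = 14; σ²_Painting = ((21−11)/6)² = 2.778
te_Flooring = (2 + 4·3 + 4)/6 = 18/6 = 3; σ²_Flooring = ((4−2)/6)² = 0.111
te_Trim work = (1 + 4·5 + 21)/6 = 42/6 = 7; σ²_Trim work = ((21−1)/6)² = 11.111

Forward pass:
ES_Drywall = 0; EF_Drywall = 7
ES_Painting = 7; EF_Painting = 7+14 = 21
ES_Flooring = 7; EF_Flooring = 7+3 = 10
ES_Trim work = max(EF_Painting=21, EF_Flooring=10) = 21; EF_Trim work = 21+7 = 28
Expected project duration μ = 28 days. Critical path: Drywall → Painting → Trim work.

Variances on critical path: σ²_Drywall=7.111, σ²_Painting=2.778, σ²_Trim work=11.111.
Largest is σ²_Trim work = 11.111.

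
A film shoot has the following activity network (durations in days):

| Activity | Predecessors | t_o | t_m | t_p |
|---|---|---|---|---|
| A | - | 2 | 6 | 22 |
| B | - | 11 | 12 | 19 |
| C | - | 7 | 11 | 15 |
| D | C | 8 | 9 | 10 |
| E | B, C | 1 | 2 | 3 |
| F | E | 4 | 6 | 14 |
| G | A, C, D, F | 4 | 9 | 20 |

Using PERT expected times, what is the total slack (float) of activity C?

te_A = (2 + 4·6 + 22)/6 = 48/6 = 8
te_B = (11 + 4·12 + 19)/6 = 78/6 = 13
te_C = (7 + 4·11 + 15)/6 = 66/6 = 11
te_D = (8 + 4·9 + 10)/6 = 54/6 = 9
te_E = (1 + 4·2 + 3)/6 = 12/6 = 2
te_F = (4 + 4·6 + 14)/6 = 42/6 = 7
te_G = (4 + 4·9 + 20)/6 = 60/6 = 10

Forward pass:
ES_A = 0; EF_A = 8
ES_B = 0; EF_B = 13
ES_C = 0; EF_C = 11
ES_D = 11; EF_D = 11+9 = 20
ES_E = max(EF_B=13, EF_C=11) = 13; EF_E = 13+2 = 15
ES_F = 15; EF_F = 15+7 = 22
ES_G = max(EF_A=8, EF_C=11, EF_D=20, EF_F=22) = 22; EF_G = 22+10 = 32
Expected project duration μ = 32 days. Critical path: B → E → F → G.

Backward pass:
LF_G = 32; LS_G = 32−10 = 22
LF_F = LS_G = 22; LS_F = 22−7 = 15
LF_E = LS_F = 15; LS_E = 15−2 = 13
LF_D = LS_G = 22; LS_D = 22−9 = 13
LF_C = min(LS_D=13, LS_E=13, LS_G=22) = 13; LS_C = 13−11 = 2
LF_B = LS_E = 13; LS_B = 13−13 = 0
LF_A = LS_G = 22; LS_A = 22−8 = 14
Slack_C = LS_C − ES_C = 2 − 0 = 2

2 days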